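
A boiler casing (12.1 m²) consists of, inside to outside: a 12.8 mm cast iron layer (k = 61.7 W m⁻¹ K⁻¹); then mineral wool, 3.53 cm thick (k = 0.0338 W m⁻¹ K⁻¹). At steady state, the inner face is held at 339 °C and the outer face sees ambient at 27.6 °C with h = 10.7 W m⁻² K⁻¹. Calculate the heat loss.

Q = 3310 W

Treat each layer as a resistance in series:
  R_cast iron = L/(kA) = 0.0128/(61.7·12.1) = 1.715×10^-5 K/W
  R_mineral wool = L/(kA) = 0.0353/(0.0338·12.1) = 0.08631 K/W
  R_conv,out = 1/(hA) = 1/(10.7·12.1) = 0.007724 K/W
ΣR = 1.715×10^-5 + 0.08631 + 0.007724 = 0.09405 K/W
Q = ΔT/ΣR = (339 °C − 27.6 °C)/0.09405 = 3310 W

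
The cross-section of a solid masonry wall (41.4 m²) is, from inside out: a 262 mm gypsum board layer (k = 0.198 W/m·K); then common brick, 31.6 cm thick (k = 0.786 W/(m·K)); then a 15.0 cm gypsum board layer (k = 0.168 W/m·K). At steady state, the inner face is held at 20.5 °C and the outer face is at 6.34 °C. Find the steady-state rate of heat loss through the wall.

Treat each layer as a resistance in series:
  R_gypsum board = L/(kA) = 0.262/(0.198·41.4) = 0.03196 K/W
  R_common brick = L/(kA) = 0.316/(0.786·41.4) = 0.009711 K/W
  R_gypsum board = L/(kA) = 0.150/(0.168·41.4) = 0.02157 K/W
ΣR = 0.03196 + 0.009711 + 0.02157 = 0.06324 K/W
Q = ΔT/ΣR = (20.5 °C − 6.34 °C)/0.06324 = 224 W

Q = 224 W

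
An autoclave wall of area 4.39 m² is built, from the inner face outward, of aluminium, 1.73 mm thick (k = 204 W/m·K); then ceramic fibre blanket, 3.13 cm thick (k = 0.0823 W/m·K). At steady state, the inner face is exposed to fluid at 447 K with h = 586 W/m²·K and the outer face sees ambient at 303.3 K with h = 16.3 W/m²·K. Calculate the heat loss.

Treat each layer as a resistance in series:
  R_conv,in = 1/(hA) = 1/(586·4.39) = 3.887×10^-4 K/W
  R_aluminium = L/(kA) = 0.00173/(204·4.39) = 1.932×10^-6 K/W
  R_ceramic fibre blanket = L/(kA) = 0.0313/(0.0823·4.39) = 0.08663 K/W
  R_conv,out = 1/(hA) = 1/(16.3·4.39) = 0.01397 K/W
ΣR = 3.887×10^-4 + 1.932×10^-6 + 0.08663 + 0.01397 = 0.1010 K/W
Q = ΔT/ΣR = (447 K − 303.3 K)/0.1010 = 1420 W

Q = 1420 W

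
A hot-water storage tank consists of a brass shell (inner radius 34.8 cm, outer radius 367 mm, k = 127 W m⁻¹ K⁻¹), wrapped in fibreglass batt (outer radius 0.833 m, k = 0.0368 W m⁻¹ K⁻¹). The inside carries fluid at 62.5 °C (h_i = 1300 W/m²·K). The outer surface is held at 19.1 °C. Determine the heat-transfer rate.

Treat each layer as a resistance in series:
  R_conv,in = 1/(4πr²h) = 1/(4π·0.348²·1300) = 5.055×10^-4 K/W
  R_brass = (1/0.348 − 1/0.367)/(4πk) = 0.1488/(4π·127) = 9.322×10^-5 K/W
  R_fibreglass batt = (1/0.367 − 1/0.833)/(4πk) = 1.524/(4π·0.0368) = 3.296 K/W
ΣR = 5.055×10^-4 + 9.322×10^-5 + 3.296 = 3.297 K/W
Q = ΔT/ΣR = (62.5 °C − 19.1 °C)/3.297 = 13.2 W

Q = 13.2 W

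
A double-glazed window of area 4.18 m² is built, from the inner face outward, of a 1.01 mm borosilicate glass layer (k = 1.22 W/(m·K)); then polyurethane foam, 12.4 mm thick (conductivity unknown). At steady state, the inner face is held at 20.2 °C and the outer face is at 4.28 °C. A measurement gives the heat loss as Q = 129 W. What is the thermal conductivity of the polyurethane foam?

ΣR = ΔT/Q = |20.2 − 4.28|/129 = 0.1234 K/W
Known resistances:
  R_borosilicate glass = L/(kA) = 0.00101/(1.22·4.18) = 1.981×10^-4 K/W
R_polyurethane foam = ΣR − ΣR_known = 0.1234 − 1.981×10^-4 = 0.1232 K/W
L/(kA) = 0.1232 ⇒ k = 0.0124/(0.1232·4.18) = 0.0241 W/m·K

k = 0.0241 W/m·K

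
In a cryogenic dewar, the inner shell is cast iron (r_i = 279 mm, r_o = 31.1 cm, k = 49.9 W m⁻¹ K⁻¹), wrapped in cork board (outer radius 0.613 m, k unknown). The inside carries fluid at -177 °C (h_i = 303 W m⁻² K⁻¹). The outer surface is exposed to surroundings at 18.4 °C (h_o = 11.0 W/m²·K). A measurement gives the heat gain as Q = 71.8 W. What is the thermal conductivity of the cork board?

ΣR = ΔT/Q = |-177 − 18.4|/71.8 = 2.721 K/W
Known resistances:
  R_conv,in = 1/(4πr²h) = 1/(4π·0.279²·303) = 0.003374 K/W
  R_cast iron = (1/0.279 − 1/0.311)/(4πk) = 0.3688/(4π·49.9) = 5.881×10^-4 K/W
  R_conv,out = 1/(4πr²h) = 1/(4π·0.613²·11.0) = 0.01925 K/W
R_cork board = ΣR − ΣR_known = 2.721 − 0.02321 = 2.698 K/W
(1/r₁−1/r₂)/(4πk) = 2.698 ⇒ k = 1.584/(4π·2.698) = 0.0467 W/m·K

k = 0.0467 W/m·K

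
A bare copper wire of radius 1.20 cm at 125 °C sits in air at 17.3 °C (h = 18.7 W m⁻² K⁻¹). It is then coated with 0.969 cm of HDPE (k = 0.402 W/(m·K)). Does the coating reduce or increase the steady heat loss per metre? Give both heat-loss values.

increases: 152 → 172 W/m

Critical radius for a cylinder: r_cr = k/h = 0.0215 m = 2.15 cm.
Outer radius after coating: r₂ = 0.0120 + 0.00969 = 0.02169 m.
r₁ < r_cr < r₂: heat loss rises to a maximum at r_cr then falls. Whether the coating helps depends on whether Q(r₂) has dropped back below Q(r₁).
Bare: R = 1/(2πr₁h) = 0.7092 m·K/W; Q = 107.7/0.7092 = 152 W/m.
Coated: R = R_cond + R_conv = 0.6267 m·K/W; Q = 107.7/0.6267 = 172 W/m.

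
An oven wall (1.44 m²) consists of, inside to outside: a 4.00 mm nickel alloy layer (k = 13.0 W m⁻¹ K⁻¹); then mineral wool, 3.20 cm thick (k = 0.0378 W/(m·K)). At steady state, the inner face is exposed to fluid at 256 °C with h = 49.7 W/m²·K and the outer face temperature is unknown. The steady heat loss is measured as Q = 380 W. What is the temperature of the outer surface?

Series resistances:
  R_conv,in = 1/(hA) = 1/(49.7·1.44) = 0.01397 K/W
  R_nickel alloy = L/(kA) = 0.00400/(13.0·1.44) = 2.137×10^-4 K/W
  R_mineral wool = L/(kA) = 0.0320/(0.0378·1.44) = 0.5879 K/W
ΣR = 0.6021 K/W
ΔT = Q·ΣR = 380 × 0.6021 = 228.8 K
Heat flows outward, so T_out = T_in − ΔT = 256 − 228.8 = 27.2 °C

T_out = 27.2 °C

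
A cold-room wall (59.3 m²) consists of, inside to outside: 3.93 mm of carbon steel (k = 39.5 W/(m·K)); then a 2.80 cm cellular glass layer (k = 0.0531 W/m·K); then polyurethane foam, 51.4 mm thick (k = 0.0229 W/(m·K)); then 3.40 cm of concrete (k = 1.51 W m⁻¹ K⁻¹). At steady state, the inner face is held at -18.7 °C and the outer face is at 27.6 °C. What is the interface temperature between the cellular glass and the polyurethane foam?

Resistance network (inner→outer):
  R_carbon steel = L/(kA) = 0.00393/(39.5·59.3) = 1.678×10^-6 K/W
  R_cellular glass = L/(kA) = 0.0280/(0.0531·59.3) = 0.008892 K/W
  R_polyurethane foam = L/(kA) = 0.0514/(0.0229·59.3) = 0.03785 K/W
  R_concrete = L/(kA) = 0.0340/(1.51·59.3) = 3.797×10^-4 K/W
ΣR = 1.678×10^-6 + 0.008892 + 0.03785 + 3.797×10^-4 = 0.04712 K/W
Q = ΔT/ΣR = (-18.7 °C − 27.6 °C)/0.04712 = -982.6 W
From the inner boundary to the cellular glass/polyurethane foam interface, ΣR_partial = 0.008894 K/W.
T_interface = T_in − Q·ΣR_partial = -18.7 °C − (-982.6)(0.008894) = -9.96 °C

T = -9.96 °C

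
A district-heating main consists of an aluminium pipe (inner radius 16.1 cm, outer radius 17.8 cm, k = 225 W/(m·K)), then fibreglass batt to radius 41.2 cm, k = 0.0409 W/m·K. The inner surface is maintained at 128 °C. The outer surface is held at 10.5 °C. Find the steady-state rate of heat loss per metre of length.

Q' = 36.0 W/m

Treat each layer as a resistance in series:
  R'_aluminium = ln(0.178/0.161)/(2πk) = 0.1004/(2π·225) = 7.100×10^-5 m·K/W
  R'_fibreglass batt = ln(0.412/0.178)/(2πk) = 0.8392/(2π·0.0409) = 3.266 m·K/W
ΣR = 7.100×10^-5 + 3.266 = 3.266 m·K/W
Q' = ΔT/ΣR = (128 °C − 10.5 °C)/3.266 = 36.0 W/m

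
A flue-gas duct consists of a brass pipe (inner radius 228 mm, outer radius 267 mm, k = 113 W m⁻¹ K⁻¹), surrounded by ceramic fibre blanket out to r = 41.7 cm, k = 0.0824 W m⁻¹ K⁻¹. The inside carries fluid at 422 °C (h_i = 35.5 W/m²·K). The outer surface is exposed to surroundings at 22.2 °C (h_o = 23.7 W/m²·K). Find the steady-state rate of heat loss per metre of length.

Q' = 446 W/m

Series thermal resistances, inner to outer:
  R'_conv,in = 1/(2πr h) = 1/(2π·0.228·35.5) = 0.01966 m·K/W
  R'_brass = ln(0.267/0.228)/(2πk) = 0.1579/(2π·113) = 2.224×10^-4 m·K/W
  R'_ceramic fibre blanket = ln(0.417/0.267)/(2πk) = 0.4458/(2π·0.0824) = 0.8611 m·K/W
  R'_conv,out = 1/(2πr h) = 1/(2π·0.417·23.7) = 0.01610 m·K/W
ΣR = 0.01966 + 2.224×10^-4 + 0.8611 + 0.01610 = 0.8971 m·K/W
Q' = ΔT/ΣR = (422 °C − 22.2 °C)/0.8971 = 446 W/m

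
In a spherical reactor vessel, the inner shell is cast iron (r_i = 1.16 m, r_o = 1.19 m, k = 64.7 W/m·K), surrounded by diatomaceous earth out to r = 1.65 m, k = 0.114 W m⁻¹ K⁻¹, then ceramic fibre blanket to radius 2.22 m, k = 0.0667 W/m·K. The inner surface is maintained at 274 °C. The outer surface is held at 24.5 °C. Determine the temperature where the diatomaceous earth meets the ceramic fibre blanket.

Series thermal resistances, inner to outer:
  R_cast iron = (1/1.16 − 1/1.19)/(4πk) = 0.02173/(4π·64.7) = 2.673×10^-5 K/W
  R_diatomaceous earth = (1/1.19 − 1/1.65)/(4πk) = 0.2343/(4π·0.114) = 0.1635 K/W
  R_ceramic fibre blanket = (1/1.65 − 1/2.22)/(4πk) = 0.1556/(4π·0.0667) = 0.1857 K/W
ΣR = 2.673×10^-5 + 0.1635 + 0.1857 = 0.3492 K/W
Q = ΔT/ΣR = (274 °C − 24.5 °C)/0.3492 = 714.5 W
From the inner boundary to the diatomaceous earth/ceramic fibre blanket interface, ΣR_partial = 0.1635 K/W.
T_interface = T_in − Q·ΣR_partial = 274 °C − (714.5)(0.1635) = 157 °C

T = 157 °C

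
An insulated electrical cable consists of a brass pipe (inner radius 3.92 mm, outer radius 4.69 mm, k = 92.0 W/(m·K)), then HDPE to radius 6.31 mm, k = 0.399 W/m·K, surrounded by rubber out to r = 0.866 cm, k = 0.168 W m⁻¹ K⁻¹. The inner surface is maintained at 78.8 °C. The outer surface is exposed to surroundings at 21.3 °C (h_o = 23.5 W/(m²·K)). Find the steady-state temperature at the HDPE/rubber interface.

T = 73.1 °C

Series thermal resistances, inner to outer:
  R'_brass = ln(0.00469/0.00392)/(2πk) = 0.1793/(2π·92.0) = 3.102×10^-4 m·K/W
  R'_HDPE = ln(0.00631/0.00469)/(2πk) = 0.2967/(2π·0.399) = 0.1184 m·K/W
  R'_rubber = ln(0.00866/0.00631)/(2πk) = 0.3166/(2π·0.168) = 0.2999 m·K/W
  R'_conv,out = 1/(2πr h) = 1/(2π·0.00866·23.5) = 0.7820 m·K/W
ΣR = 3.102×10^-4 + 0.1184 + 0.2999 + 0.7820 = 1.201 m·K/W
Q' = ΔT/ΣR = (78.8 °C − 21.3 °C)/1.201 = 47.88 W/m
From the inner boundary to the HDPE/rubber interface, ΣR_partial = 0.1187 m·K/W.
T_interface = T_in − Q'·ΣR_partial = 78.8 °C − (47.88)(0.1187) = 73.1 °C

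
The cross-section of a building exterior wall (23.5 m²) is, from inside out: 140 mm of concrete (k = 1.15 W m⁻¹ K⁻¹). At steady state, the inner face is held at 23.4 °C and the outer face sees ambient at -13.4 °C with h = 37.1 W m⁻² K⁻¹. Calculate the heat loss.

Q = 5.82 kW

Treat each layer as a resistance in series:
  R_concrete = L/(kA) = 0.140/(1.15·23.5) = 0.005180 K/W
  R_conv,out = 1/(hA) = 1/(37.1·23.5) = 0.001147 K/W
ΣR = 0.005180 + 0.001147 = 0.006327 K/W
Q = ΔT/ΣR = (23.4 °C − -13.4 °C)/0.006327 = 5820 W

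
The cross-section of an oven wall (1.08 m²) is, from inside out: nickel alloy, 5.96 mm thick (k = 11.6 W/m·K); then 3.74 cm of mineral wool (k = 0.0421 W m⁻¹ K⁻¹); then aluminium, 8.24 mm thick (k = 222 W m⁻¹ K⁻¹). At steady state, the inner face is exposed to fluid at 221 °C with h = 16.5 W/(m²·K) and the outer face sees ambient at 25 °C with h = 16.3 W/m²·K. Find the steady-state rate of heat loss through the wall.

Resistance network (inner→outer):
  R_conv,in = 1/(hA) = 1/(16.5·1.08) = 0.05612 K/W
  R_nickel alloy = L/(kA) = 0.00596/(11.6·1.08) = 4.757×10^-4 K/W
  R_mineral wool = L/(kA) = 0.0374/(0.0421·1.08) = 0.8226 K/W
  R_aluminium = L/(kA) = 0.00824/(222·1.08) = 3.437×10^-5 K/W
  R_conv,out = 1/(hA) = 1/(16.3·1.08) = 0.05681 K/W
ΣR = 0.05612 + 4.757×10^-4 + 0.8226 + 3.437×10^-5 + 0.05681 = 0.9360 K/W
Q = ΔT/ΣR = (221 °C − 25 °C)/0.9360 = 209 W

Q = 209 W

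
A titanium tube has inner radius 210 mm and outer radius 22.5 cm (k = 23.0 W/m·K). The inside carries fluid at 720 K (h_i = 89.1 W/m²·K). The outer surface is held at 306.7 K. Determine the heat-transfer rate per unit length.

Series thermal resistances, inner to outer:
  R'_conv,in = 1/(2πr h) = 1/(2π·0.210·89.1) = 0.008506 m·K/W
  R'_titanium = ln(0.225/0.210)/(2πk) = 0.06899/(2π·23.0) = 4.774×10^-4 m·K/W
ΣR = 0.008506 + 4.774×10^-4 = 0.008983 m·K/W
Q' = ΔT/ΣR = (720 K − 306.7 K)/0.008983 = 46000 W/m

Q' = 46000 W/m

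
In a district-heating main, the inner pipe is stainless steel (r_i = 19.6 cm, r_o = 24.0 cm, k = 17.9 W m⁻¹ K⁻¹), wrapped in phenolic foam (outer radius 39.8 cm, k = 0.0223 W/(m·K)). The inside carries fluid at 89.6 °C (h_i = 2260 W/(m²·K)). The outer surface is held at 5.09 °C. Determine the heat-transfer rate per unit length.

Q' = 23.4 W/m

Resistance network (inner→outer):
  R'_conv,in = 1/(2πr h) = 1/(2π·0.196·2260) = 3.593×10^-4 m·K/W
  R'_stainless steel = ln(0.240/0.196)/(2πk) = 0.2025/(2π·17.9) = 0.001801 m·K/W
  R'_phenolic foam = ln(0.398/0.240)/(2πk) = 0.5058/(2π·0.0223) = 3.610 m·K/W
ΣR = 3.593×10^-4 + 0.001801 + 3.610 = 3.612 m·K/W
Q' = ΔT/ΣR = (89.6 °C − 5.09 °C)/3.612 = 23.4 W/m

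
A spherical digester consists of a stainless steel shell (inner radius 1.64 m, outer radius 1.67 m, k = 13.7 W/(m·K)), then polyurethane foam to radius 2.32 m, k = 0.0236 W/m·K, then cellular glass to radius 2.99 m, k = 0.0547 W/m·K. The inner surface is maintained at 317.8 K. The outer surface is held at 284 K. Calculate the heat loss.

Q = 47.9 W

Series thermal resistances, inner to outer:
  R_stainless steel = (1/1.64 − 1/1.67)/(4πk) = 0.01095/(4π·13.7) = 6.363×10^-5 K/W
  R_polyurethane foam = (1/1.67 − 1/2.32)/(4πk) = 0.1678/(4π·0.0236) = 0.5657 K/W
  R_cellular glass = (1/2.32 − 1/2.99)/(4πk) = 0.09659/(4π·0.0547) = 0.1405 K/W
ΣR = 6.363×10^-5 + 0.5657 + 0.1405 = 0.7063 K/W
Q = ΔT/ΣR = (317.8 K − 284 K)/0.7063 = 47.9 W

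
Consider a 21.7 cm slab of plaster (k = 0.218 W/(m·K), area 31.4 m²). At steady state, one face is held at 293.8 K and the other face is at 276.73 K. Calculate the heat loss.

Q = 538 W

Q = kA·ΔT/L = 0.218 × 31.4 × |293.8 K − 276.73 K| / 0.217 = 538 W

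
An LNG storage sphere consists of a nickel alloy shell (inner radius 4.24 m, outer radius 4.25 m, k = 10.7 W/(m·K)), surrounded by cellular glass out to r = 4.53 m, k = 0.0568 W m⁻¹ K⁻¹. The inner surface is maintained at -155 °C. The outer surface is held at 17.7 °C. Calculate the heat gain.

Q = 8.47 kW

Series thermal resistances, inner to outer:
  R_nickel alloy = (1/4.24 − 1/4.25)/(4πk) = 5.549×10^-4/(4π·10.7) = 4.127×10^-6 K/W
  R_cellular glass = (1/4.25 − 1/4.53)/(4πk) = 0.01454/(4π·0.0568) = 0.02038 K/W
ΣR = 4.127×10^-6 + 0.02038 = 0.02038 K/W
Q = ΔT/ΣR = (-155 °C − 17.7 °C)/0.02038 = -8470 W
(Negative Q ⇒ heat flows inward; heat gain = 8470 W.)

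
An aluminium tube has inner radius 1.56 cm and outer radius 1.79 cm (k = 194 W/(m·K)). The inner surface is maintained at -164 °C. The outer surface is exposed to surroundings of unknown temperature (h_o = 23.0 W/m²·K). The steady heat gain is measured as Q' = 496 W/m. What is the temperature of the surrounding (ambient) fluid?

T_out = 27.8 °C

Series resistances:
  R'_aluminium = ln(0.0179/0.0156)/(2πk) = 0.1375/(2π·194) = 1.128×10^-4 m·K/W
  R'_conv,out = 1/(2πr h) = 1/(2π·0.0179·23.0) = 0.3866 m·K/W
ΣR = 0.3867 m·K/W
ΔT = Q'·ΣR = 496 × 0.3867 = 191.8 K
Heat flows inward, so T_out = T_in + ΔT = -164 + 191.8 = 27.8 °C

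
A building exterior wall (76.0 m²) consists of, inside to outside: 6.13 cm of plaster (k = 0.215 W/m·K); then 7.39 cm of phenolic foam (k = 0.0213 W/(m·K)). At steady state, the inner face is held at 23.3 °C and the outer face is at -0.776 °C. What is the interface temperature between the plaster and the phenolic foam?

T = 21.5 °C

Treat each layer as a resistance in series:
  R_plaster = L/(kA) = 0.0613/(0.215·76.0) = 0.003752 K/W
  R_phenolic foam = L/(kA) = 0.0739/(0.0213·76.0) = 0.04565 K/W
ΣR = 0.003752 + 0.04565 = 0.04940 K/W
Q = ΔT/ΣR = (23.3 °C − -0.776 °C)/0.04940 = 487.4 W
From the inner boundary to the plaster/phenolic foam interface, ΣR_partial = 0.003752 K/W.
T_interface = T_in − Q·ΣR_partial = 23.3 °C − (487.4)(0.003752) = 21.5 °C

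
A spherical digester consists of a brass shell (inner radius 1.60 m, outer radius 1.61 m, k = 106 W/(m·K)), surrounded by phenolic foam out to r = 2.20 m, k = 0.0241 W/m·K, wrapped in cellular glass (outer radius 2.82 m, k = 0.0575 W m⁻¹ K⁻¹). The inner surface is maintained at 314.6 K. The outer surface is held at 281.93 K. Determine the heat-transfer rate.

Treat each layer as a resistance in series:
  R_brass = (1/1.60 − 1/1.61)/(4πk) = 0.003882/(4π·106) = 2.914×10^-6 K/W
  R_phenolic foam = (1/1.61 − 1/2.20)/(4πk) = 0.1666/(4π·0.0241) = 0.5500 K/W
  R_cellular glass = (1/2.20 − 1/2.82)/(4πk) = 0.09994/(4π·0.0575) = 0.1383 K/W
ΣR = 2.914×10^-6 + 0.5500 + 0.1383 = 0.6883 K/W
Q = ΔT/ΣR = (314.6 K − 281.93 K)/0.6883 = 47.5 W

Q = 47.5 W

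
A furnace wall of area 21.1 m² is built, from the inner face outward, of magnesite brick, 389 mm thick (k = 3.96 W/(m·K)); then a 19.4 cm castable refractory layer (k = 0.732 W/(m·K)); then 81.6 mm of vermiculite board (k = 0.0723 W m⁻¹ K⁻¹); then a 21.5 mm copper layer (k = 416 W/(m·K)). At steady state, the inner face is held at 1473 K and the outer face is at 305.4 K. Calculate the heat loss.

Q = 16500 W

Series thermal resistances, inner to outer:
  R_magnesite brick = L/(kA) = 0.389/(3.96·21.1) = 0.004656 K/W
  R_castable refractory = L/(kA) = 0.194/(0.732·21.1) = 0.01256 K/W
  R_vermiculite board = L/(kA) = 0.0816/(0.0723·21.1) = 0.05349 K/W
  R_copper = L/(kA) = 0.0215/(416·21.1) = 2.449×10^-6 K/W
ΣR = 0.004656 + 0.01256 + 0.05349 + 2.449×10^-6 = 0.07071 K/W
Q = ΔT/ΣR = (1473 K − 305.4 K)/0.07071 = 16500 W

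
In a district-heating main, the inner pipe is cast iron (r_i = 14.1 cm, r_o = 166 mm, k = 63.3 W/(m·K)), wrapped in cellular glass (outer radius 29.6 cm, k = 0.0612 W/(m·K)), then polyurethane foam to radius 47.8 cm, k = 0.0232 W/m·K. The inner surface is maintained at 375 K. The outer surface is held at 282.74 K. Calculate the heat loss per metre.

Q' = 19.3 W/m

Resistance network (inner→outer):
  R'_cast iron = ln(0.166/0.141)/(2πk) = 0.1632/(2π·63.3) = 4.104×10^-4 m·K/W
  R'_cellular glass = ln(0.296/0.166)/(2πk) = 0.5784/(2π·0.0612) = 1.504 m·K/W
  R'_polyurethane foam = ln(0.478/0.296)/(2πk) = 0.4793/(2π·0.0232) = 3.288 m·K/W
ΣR = 4.104×10^-4 + 1.504 + 3.288 = 4.792 m·K/W
Q' = ΔT/ΣR = (375 K − 282.74 K)/4.792 = 19.3 W/m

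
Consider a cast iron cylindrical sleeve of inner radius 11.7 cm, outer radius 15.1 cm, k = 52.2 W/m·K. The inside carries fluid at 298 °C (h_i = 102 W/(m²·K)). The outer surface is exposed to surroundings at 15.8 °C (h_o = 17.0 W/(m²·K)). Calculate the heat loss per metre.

Series thermal resistances, inner to outer:
  R'_conv,in = 1/(2πr h) = 1/(2π·0.117·102) = 0.01334 m·K/W
  R'_cast iron = ln(0.151/0.117)/(2πk) = 0.2551/(2π·52.2) = 7.778×10^-4 m·K/W
  R'_conv,out = 1/(2πr h) = 1/(2π·0.151·17.0) = 0.06200 m·K/W
ΣR = 0.01334 + 7.778×10^-4 + 0.06200 = 0.07612 m·K/W
Q' = ΔT/ΣR = (298 °C − 15.8 °C)/0.07612 = 3710 W/m

Q' = 3.71 kW/m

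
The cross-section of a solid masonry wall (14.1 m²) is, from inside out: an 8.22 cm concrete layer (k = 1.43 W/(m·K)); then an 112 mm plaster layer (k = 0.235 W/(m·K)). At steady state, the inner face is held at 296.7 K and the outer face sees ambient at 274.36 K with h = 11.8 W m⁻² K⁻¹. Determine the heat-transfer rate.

Q = 509 W

Treat each layer as a resistance in series:
  R_concrete = L/(kA) = 0.0822/(1.43·14.1) = 0.004077 K/W
  R_plaster = L/(kA) = 0.112/(0.235·14.1) = 0.03380 K/W
  R_conv,out = 1/(hA) = 1/(11.8·14.1) = 0.006010 K/W
ΣR = 0.004077 + 0.03380 + 0.006010 = 0.04389 K/W
Q = ΔT/ΣR = (296.7 K − 274.36 K)/0.04389 = 509 W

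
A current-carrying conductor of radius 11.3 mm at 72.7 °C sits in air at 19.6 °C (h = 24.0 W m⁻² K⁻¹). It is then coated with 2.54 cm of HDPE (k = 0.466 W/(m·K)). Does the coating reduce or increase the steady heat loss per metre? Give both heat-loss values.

Critical radius for a cylinder: r_cr = k/h = 0.0194 m = 1.94 cm.
Outer radius after coating: r₂ = 0.0113 + 0.0254 = 0.0367 m.
r₁ < r_cr < r₂: heat loss rises to a maximum at r_cr then falls. Whether the coating helps depends on whether Q(r₂) has dropped back below Q(r₁).
Bare: R = 1/(2πr₁h) = 0.5869 m·K/W; Q = 53.1/0.5869 = 90.5 W/m.
Coated: R = R_cond + R_conv = 0.5830 m·K/W; Q = 53.1/0.5830 = 91.1 W/m.

increases: 90.5 → 91.1 W/m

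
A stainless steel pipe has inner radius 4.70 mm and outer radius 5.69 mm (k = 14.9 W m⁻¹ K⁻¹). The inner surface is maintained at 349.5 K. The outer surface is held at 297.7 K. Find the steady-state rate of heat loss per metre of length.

Q' = 25.4 kW/m

Q' = 2πk·ΔT/ln(r₂/r₁) = 2π × 14.9 × 51.8 / ln(0.00569/0.00470) = 25400 W/m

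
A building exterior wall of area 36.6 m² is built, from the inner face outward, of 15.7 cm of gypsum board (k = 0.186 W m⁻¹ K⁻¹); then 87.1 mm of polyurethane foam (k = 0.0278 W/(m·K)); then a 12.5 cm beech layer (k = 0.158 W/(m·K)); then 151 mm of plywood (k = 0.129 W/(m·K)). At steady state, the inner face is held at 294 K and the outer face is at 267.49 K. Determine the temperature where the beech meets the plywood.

T = 272.72 K

Resistance network (inner→outer):
  R_gypsum board = L/(kA) = 0.157/(0.186·36.6) = 0.02306 K/W
  R_polyurethane foam = L/(kA) = 0.0871/(0.0278·36.6) = 0.08560 K/W
  R_beech = L/(kA) = 0.125/(0.158·36.6) = 0.02162 K/W
  R_plywood = L/(kA) = 0.151/(0.129·36.6) = 0.03198 K/W
ΣR = 0.02306 + 0.08560 + 0.02162 + 0.03198 = 0.1623 K/W
Q = ΔT/ΣR = (294 K − 267.49 K)/0.1623 = 163.3 W
From the inner boundary to the beech/plywood interface, ΣR_partial = 0.1303 K/W.
T_interface = T_in − Q·ΣR_partial = 294 K − (163.3)(0.1303) = 272.72 K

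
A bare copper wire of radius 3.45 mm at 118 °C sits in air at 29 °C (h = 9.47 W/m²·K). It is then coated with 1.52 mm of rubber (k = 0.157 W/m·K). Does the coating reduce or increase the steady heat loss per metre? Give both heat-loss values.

Critical radius for a cylinder: r_cr = k/h = 0.0166 m = 1.66 cm.
Outer radius after coating: r₂ = 0.00345 + 0.00152 = 0.00497 m.
Since r₁ < r_cr and r₂ ≤ r_cr, the coating moves toward the maximum at r_cr — heat loss rises.
Bare: R = 1/(2πr₁h) = 4.871 m·K/W; Q = 89/4.871 = 18.3 W/m.
Coated: R = R_cond + R_conv = 3.752 m·K/W; Q = 89/3.752 = 23.7 W/m.

increases: 18.3 → 23.7 W/m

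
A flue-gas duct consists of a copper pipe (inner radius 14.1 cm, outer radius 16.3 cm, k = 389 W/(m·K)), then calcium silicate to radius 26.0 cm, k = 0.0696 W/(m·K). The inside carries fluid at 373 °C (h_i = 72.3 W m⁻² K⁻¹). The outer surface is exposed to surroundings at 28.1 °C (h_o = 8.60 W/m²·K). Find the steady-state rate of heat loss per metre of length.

Q' = 299 W/m

Treat each layer as a resistance in series:
  R'_conv,in = 1/(2πr h) = 1/(2π·0.141·72.3) = 0.01561 m·K/W
  R'_copper = ln(0.163/0.141)/(2πk) = 0.1450/(2π·389) = 5.932×10^-5 m·K/W
  R'_calcium silicate = ln(0.260/0.163)/(2πk) = 0.4669/(2π·0.0696) = 1.068 m·K/W
  R'_conv,out = 1/(2πr h) = 1/(2π·0.260·8.60) = 0.07118 m·K/W
ΣR = 0.01561 + 5.932×10^-5 + 1.068 + 0.07118 = 1.155 m·K/W
Q' = ΔT/ΣR = (373 °C − 28.1 °C)/1.155 = 299 W/m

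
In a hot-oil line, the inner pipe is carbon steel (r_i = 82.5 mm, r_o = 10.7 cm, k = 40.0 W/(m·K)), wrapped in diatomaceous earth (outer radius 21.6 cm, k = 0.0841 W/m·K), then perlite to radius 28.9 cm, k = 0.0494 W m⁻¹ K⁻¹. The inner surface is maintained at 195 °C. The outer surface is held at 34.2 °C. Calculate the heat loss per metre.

Series thermal resistances, inner to outer:
  R'_carbon steel = ln(0.107/0.0825)/(2πk) = 0.2600/(2π·40.0) = 0.001035 m·K/W
  R'_diatomaceous earth = ln(0.216/0.107)/(2πk) = 0.7024/(2π·0.0841) = 1.329 m·K/W
  R'_perlite = ln(0.289/0.216)/(2πk) = 0.2911/(2π·0.0494) = 0.9380 m·K/W
ΣR = 0.001035 + 1.329 + 0.9380 = 2.268 m·K/W
Q' = ΔT/ΣR = (195 °C − 34.2 °C)/2.268 = 70.9 W/m

Q' = 70.9 W/m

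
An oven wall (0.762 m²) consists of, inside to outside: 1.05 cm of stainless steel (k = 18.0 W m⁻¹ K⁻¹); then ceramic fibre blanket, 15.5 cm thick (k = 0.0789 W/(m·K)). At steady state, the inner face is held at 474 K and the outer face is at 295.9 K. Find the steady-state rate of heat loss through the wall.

Resistance network (inner→outer):
  R_stainless steel = L/(kA) = 0.0105/(18.0·0.762) = 7.655×10^-4 K/W
  R_ceramic fibre blanket = L/(kA) = 0.155/(0.0789·0.762) = 2.578 K/W
ΣR = 7.655×10^-4 + 2.578 = 2.579 K/W
Q = ΔT/ΣR = (474 K − 295.9 K)/2.579 = 69.1 W

Q = 69.1 W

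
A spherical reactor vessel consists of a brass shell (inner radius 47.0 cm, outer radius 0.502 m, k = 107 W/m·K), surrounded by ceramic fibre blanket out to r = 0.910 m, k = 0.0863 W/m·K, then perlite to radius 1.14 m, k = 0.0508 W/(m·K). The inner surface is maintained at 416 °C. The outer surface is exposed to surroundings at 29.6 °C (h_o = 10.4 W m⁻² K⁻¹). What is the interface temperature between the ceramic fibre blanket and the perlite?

Resistance network (inner→outer):
  R_brass = (1/0.470 − 1/0.502)/(4πk) = 0.1356/(4π·107) = 1.009×10^-4 K/W
  R_ceramic fibre blanket = (1/0.502 − 1/0.910)/(4πk) = 0.8931/(4π·0.0863) = 0.8236 K/W
  R_perlite = (1/0.910 − 1/1.14)/(4πk) = 0.2217/(4π·0.0508) = 0.3473 K/W
  R_conv,out = 1/(4πr²h) = 1/(4π·1.14²·10.4) = 0.005888 K/W
ΣR = 1.009×10^-4 + 0.8236 + 0.3473 + 0.005888 = 1.177 K/W
Q = ΔT/ΣR = (416 °C − 29.6 °C)/1.177 = 328.3 W
From the inner boundary to the ceramic fibre blanket/perlite interface, ΣR_partial = 0.8237 K/W.
T_interface = T_in − Q·ΣR_partial = 416 °C − (328.3)(0.8237) = 146 °C

T = 146 °C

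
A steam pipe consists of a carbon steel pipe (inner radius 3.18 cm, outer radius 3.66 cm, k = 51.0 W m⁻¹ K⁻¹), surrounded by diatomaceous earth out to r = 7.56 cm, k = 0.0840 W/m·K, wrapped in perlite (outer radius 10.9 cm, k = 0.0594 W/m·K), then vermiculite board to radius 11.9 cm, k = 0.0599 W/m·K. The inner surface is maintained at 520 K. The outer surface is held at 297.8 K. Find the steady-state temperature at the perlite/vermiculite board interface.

T = 317.8 K

Treat each layer as a resistance in series:
  R'_carbon steel = ln(0.0366/0.0318)/(2πk) = 0.1406/(2π·51.0) = 4.387×10^-4 m·K/W
  R'_diatomaceous earth = ln(0.0756/0.0366)/(2πk) = 0.7254/(2π·0.0840) = 1.374 m·K/W
  R'_perlite = ln(0.109/0.0756)/(2πk) = 0.3659/(2π·0.0594) = 0.9804 m·K/W
  R'_vermiculite board = ln(0.119/0.109)/(2πk) = 0.08778/(2π·0.0599) = 0.2332 m·K/W
ΣR = 4.387×10^-4 + 1.374 + 0.9804 + 0.2332 = 2.588 m·K/W
Q' = ΔT/ΣR = (520 K − 297.8 K)/2.588 = 85.86 W/m
From the inner boundary to the perlite/vermiculite board interface, ΣR_partial = 2.355 m·K/W.
T_interface = T_in − Q'·ΣR_partial = 520 K − (85.86)(2.355) = 317.8 K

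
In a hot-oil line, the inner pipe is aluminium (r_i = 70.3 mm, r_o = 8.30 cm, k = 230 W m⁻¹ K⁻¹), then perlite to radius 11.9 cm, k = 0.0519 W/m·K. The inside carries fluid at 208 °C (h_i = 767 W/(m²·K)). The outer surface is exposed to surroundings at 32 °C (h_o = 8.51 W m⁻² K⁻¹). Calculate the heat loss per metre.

Series thermal resistances, inner to outer:
  R'_conv,in = 1/(2πr h) = 1/(2π·0.0703·767) = 0.002952 m·K/W
  R'_aluminium = ln(0.0830/0.0703)/(2πk) = 0.1661/(2π·230) = 1.149×10^-4 m·K/W
  R'_perlite = ln(0.119/0.0830)/(2πk) = 0.3603/(2π·0.0519) = 1.105 m·K/W
  R'_conv,out = 1/(2πr h) = 1/(2π·0.119·8.51) = 0.1572 m·K/W
ΣR = 0.002952 + 1.149×10^-4 + 1.105 + 0.1572 = 1.265 m·K/W
Q' = ΔT/ΣR = (208 °C − 32 °C)/1.265 = 139 W/m

Q' = 139 W/m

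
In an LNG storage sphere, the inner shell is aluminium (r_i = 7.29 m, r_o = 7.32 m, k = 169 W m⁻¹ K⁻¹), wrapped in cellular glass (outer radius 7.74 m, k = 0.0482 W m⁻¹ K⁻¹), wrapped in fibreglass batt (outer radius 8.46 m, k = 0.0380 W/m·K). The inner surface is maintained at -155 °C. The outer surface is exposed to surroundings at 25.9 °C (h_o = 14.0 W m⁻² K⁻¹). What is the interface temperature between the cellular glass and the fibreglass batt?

T = -92.4 °C

Treat each layer as a resistance in series:
  R_aluminium = (1/7.29 − 1/7.32)/(4πk) = 5.622×10^-4/(4π·169) = 2.647×10^-7 K/W
  R_cellular glass = (1/7.32 − 1/7.74)/(4πk) = 0.007413/(4π·0.0482) = 0.01224 K/W
  R_fibreglass batt = (1/7.74 − 1/8.46)/(4πk) = 0.01100/(4π·0.0380) = 0.02303 K/W
  R_conv,out = 1/(4πr²h) = 1/(4π·8.46²·14.0) = 7.942×10^-5 K/W
ΣR = 2.647×10^-7 + 0.01224 + 0.02303 + 7.942×10^-5 = 0.03535 K/W
Q = ΔT/ΣR = (-155 °C − 25.9 °C)/0.03535 = -5117 W
From the inner boundary to the cellular glass/fibreglass batt interface, ΣR_partial = 0.01224 K/W.
T_interface = T_in − Q·ΣR_partial = -155 °C − (-5117)(0.01224) = -92.4 °C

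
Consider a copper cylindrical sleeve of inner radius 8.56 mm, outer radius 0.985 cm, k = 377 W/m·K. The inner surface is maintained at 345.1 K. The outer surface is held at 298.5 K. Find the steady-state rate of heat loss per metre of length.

Q' = 786 kW/m

Q' = 2πk·ΔT/ln(r₂/r₁) = 2π × 377 × 46.6 / ln(0.00985/0.00856) = 7.86×10^5 W/m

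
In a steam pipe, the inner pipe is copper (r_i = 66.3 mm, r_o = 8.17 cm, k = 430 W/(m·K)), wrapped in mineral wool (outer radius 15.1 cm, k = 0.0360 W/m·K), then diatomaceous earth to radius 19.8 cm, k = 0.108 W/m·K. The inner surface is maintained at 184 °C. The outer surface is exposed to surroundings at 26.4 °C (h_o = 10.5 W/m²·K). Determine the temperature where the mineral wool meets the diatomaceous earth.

T = 49.9 °C

Series thermal resistances, inner to outer:
  R'_copper = ln(0.0817/0.0663)/(2πk) = 0.2089/(2π·430) = 7.731×10^-5 m·K/W
  R'_mineral wool = ln(0.151/0.0817)/(2πk) = 0.6142/(2π·0.0360) = 2.715 m·K/W
  R'_diatomaceous earth = ln(0.198/0.151)/(2πk) = 0.2710/(2π·0.108) = 0.3993 m·K/W
  R'_conv,out = 1/(2πr h) = 1/(2π·0.198·10.5) = 0.07655 m·K/W
ΣR = 7.731×10^-5 + 2.715 + 0.3993 + 0.07655 = 3.191 m·K/W
Q' = ΔT/ΣR = (184 °C − 26.4 °C)/3.191 = 49.39 W/m
From the inner boundary to the mineral wool/diatomaceous earth interface, ΣR_partial = 2.715 m·K/W.
T_interface = T_in − Q'·ΣR_partial = 184 °C − (49.39)(2.715) = 49.9 °C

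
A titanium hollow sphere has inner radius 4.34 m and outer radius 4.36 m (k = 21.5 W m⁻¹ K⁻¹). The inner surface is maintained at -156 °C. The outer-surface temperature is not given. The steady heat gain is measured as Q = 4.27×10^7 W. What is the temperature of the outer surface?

Series resistances:
  R_titanium = (1/4.34 − 1/4.36)/(4πk) = 0.001057/(4π·21.5) = 3.912×10^-6 K/W
ΣR = 3.912×10^-6 K/W
ΔT = Q·ΣR = 4.27×10^7 × 3.912×10^-6 = 167.0 K
Heat flows inward, so T_out = T_in + ΔT = -156 + 167.0 = 11.0 °C

T_out = 11.0 °C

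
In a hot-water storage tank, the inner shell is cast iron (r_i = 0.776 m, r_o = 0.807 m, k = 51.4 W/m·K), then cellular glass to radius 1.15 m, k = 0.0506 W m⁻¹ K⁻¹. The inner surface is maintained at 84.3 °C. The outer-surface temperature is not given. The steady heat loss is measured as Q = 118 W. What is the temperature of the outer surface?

Series resistances:
  R_cast iron = (1/0.776 − 1/0.807)/(4πk) = 0.04950/(4π·51.4) = 7.664×10^-5 K/W
  R_cellular glass = (1/0.807 − 1/1.15)/(4πk) = 0.3696/(4π·0.0506) = 0.5812 K/W
ΣR = 0.5813 K/W
ΔT = Q·ΣR = 118 × 0.5813 = 68.59 K
Heat flows outward, so T_out = T_in − ΔT = 84.3 − 68.59 = 15.7 °C

T_out = 15.7 °C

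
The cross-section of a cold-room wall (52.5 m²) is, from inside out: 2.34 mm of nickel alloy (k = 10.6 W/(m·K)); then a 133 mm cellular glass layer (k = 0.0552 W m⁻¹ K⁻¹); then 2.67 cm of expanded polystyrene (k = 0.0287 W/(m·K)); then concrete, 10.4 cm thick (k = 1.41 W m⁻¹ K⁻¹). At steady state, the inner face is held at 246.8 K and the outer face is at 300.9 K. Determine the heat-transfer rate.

Q = 832 W

Series thermal resistances, inner to outer:
  R_nickel alloy = L/(kA) = 0.00234/(10.6·52.5) = 4.205×10^-6 K/W
  R_cellular glass = L/(kA) = 0.133/(0.0552·52.5) = 0.04589 K/W
  R_expanded polystyrene = L/(kA) = 0.0267/(0.0287·52.5) = 0.01772 K/W
  R_concrete = L/(kA) = 0.104/(1.41·52.5) = 0.001405 K/W
ΣR = 4.205×10^-6 + 0.04589 + 0.01772 + 0.001405 = 0.06502 K/W
Q = ΔT/ΣR = (246.8 K − 300.9 K)/0.06502 = -832 W
(Negative Q ⇒ heat flows inward; heat gain = 832 W.)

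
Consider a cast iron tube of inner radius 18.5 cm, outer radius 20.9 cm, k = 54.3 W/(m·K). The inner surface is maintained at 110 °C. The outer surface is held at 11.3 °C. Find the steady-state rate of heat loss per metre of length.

Q' = 276 kW/m

Q' = 2πk·ΔT/ln(r₂/r₁) = 2π × 54.3 × 98.7 / ln(0.209/0.185) = 2.76×10^5 W/m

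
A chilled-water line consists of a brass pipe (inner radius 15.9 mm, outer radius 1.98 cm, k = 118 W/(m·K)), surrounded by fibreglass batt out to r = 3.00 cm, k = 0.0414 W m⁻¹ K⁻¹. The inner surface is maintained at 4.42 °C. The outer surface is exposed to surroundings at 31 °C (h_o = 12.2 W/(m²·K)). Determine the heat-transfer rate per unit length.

Q' = 13.1 W/m

Treat each layer as a resistance in series:
  R'_brass = ln(0.0198/0.0159)/(2πk) = 0.2194/(2π·118) = 2.959×10^-4 m·K/W
  R'_fibreglass batt = ln(0.0300/0.0198)/(2πk) = 0.4155/(2π·0.0414) = 1.597 m·K/W
  R'_conv,out = 1/(2πr h) = 1/(2π·0.0300·12.2) = 0.4348 m·K/W
ΣR = 2.959×10^-4 + 1.597 + 0.4348 = 2.032 m·K/W
Q' = ΔT/ΣR = (4.42 °C − 31 °C)/2.032 = -13.1 W/m
(Negative Q' ⇒ heat flows inward; heat gain = 13.1 W/m.)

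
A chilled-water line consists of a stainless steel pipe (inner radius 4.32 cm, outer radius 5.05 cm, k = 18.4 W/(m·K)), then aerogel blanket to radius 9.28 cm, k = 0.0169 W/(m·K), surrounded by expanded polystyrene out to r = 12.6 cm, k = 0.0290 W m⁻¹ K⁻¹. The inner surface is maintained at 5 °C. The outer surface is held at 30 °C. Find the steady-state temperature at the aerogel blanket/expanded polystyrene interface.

T = 24.3 °C

Resistance network (inner→outer):
  R'_stainless steel = ln(0.0505/0.0432)/(2πk) = 0.1561/(2π·18.4) = 0.001351 m·K/W
  R'_aerogel blanket = ln(0.0928/0.0505)/(2πk) = 0.6085/(2π·0.0169) = 5.730 m·K/W
  R'_expanded polystyrene = ln(0.126/0.0928)/(2πk) = 0.3058/(2π·0.0290) = 1.678 m·K/W
ΣR = 0.001351 + 5.730 + 1.678 = 7.409 m·K/W
Q' = ΔT/ΣR = (5 °C − 30 °C)/7.409 = -3.374 W/m
From the inner boundary to the aerogel blanket/expanded polystyrene interface, ΣR_partial = 5.731 m·K/W.
T_interface = T_in − Q'·ΣR_partial = 5 °C − (-3.374)(5.731) = 24.3 °C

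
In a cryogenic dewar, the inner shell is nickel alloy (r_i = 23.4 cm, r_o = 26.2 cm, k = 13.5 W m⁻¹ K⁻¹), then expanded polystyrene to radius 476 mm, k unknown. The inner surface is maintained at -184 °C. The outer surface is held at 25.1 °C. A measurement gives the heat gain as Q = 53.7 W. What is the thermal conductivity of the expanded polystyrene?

ΣR = ΔT/Q = |-184 − 25.1|/53.7 = 3.894 K/W
Known resistances:
  R_nickel alloy = (1/0.234 − 1/0.262)/(4πk) = 0.4567/(4π·13.5) = 0.002692 K/W
R_expanded polystyrene = ΣR − ΣR_known = 3.894 − 0.002692 = 3.891 K/W
(1/r₁−1/r₂)/(4πk) = 3.891 ⇒ k = 1.716/(4π·3.891) = 0.0351 W/m·K

k = 0.0351 W/m·K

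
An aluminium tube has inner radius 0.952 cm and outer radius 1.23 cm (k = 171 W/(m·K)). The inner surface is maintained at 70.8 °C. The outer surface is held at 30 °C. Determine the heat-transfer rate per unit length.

Q' = 1.71×10^5 W/m

Q' = 2πk·ΔT/ln(r₂/r₁) = 2π × 171 × 40.8 / ln(0.0123/0.00952) = 1.71×10^5 W/m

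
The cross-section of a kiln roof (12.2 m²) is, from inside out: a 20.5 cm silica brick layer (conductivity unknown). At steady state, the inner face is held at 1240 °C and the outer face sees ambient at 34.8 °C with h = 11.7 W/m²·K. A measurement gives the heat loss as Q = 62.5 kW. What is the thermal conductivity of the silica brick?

ΣR = ΔT/Q = |1240 − 34.8|/62500 = 0.01928 K/W
Known resistances:
  R_conv,out = 1/(hA) = 1/(11.7·12.2) = 0.007006 K/W
R_silica brick = ΣR − ΣR_known = 0.01928 − 0.007006 = 0.01227 K/W
L/(kA) = 0.01227 ⇒ k = 0.205/(0.01227·12.2) = 1.37 W/m·K

k = 1.37 W/m·K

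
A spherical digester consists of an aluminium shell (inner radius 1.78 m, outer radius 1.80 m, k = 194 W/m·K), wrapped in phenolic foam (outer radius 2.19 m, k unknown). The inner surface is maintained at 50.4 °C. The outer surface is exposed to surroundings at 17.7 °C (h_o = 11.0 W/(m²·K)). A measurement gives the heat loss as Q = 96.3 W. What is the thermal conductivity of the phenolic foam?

ΣR = ΔT/Q = |50.4 − 17.7|/96.3 = 0.3396 K/W
Known resistances:
  R_aluminium = (1/1.78 − 1/1.80)/(4πk) = 0.006242/(4π·194) = 2.561×10^-6 K/W
  R_conv,out = 1/(4πr²h) = 1/(4π·2.19²·11.0) = 0.001508 K/W
R_phenolic foam = ΣR − ΣR_known = 0.3396 − 0.001511 = 0.3381 K/W
(1/r₁−1/r₂)/(4πk) = 0.3381 ⇒ k = 0.09893/(4π·0.3381) = 0.0233 W/m·K

k = 0.0233 W/m·K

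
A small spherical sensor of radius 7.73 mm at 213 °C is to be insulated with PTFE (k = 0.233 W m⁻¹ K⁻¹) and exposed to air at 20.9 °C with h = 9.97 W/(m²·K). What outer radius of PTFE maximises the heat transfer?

r_cr = 4.67 cm

For a sphere, r_cr = 2k_ins/h = 2·0.233/9.97 = 0.0467 m = 4.67 cm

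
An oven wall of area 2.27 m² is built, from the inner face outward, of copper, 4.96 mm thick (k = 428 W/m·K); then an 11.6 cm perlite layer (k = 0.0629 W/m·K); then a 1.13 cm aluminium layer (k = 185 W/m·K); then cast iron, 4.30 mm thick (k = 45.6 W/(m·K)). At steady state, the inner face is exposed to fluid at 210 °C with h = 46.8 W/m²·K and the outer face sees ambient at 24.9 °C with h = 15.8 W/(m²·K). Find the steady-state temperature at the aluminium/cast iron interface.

Series thermal resistances, inner to outer:
  R_conv,in = 1/(hA) = 1/(46.8·2.27) = 0.009413 K/W
  R_copper = L/(kA) = 0.00496/(428·2.27) = 5.105×10^-6 K/W
  R_perlite = L/(kA) = 0.116/(0.0629·2.27) = 0.8124 K/W
  R_aluminium = L/(kA) = 0.0113/(185·2.27) = 2.691×10^-5 K/W
  R_cast iron = L/(kA) = 0.00430/(45.6·2.27) = 4.154×10^-5 K/W
  R_conv,out = 1/(hA) = 1/(15.8·2.27) = 0.02788 K/W
ΣR = 0.009413 + 5.105×10^-6 + 0.8124 + 2.691×10^-5 + 4.154×10^-5 + 0.02788 = 0.8498 K/W
Q = ΔT/ΣR = (210 °C − 24.9 °C)/0.8498 = 217.8 W
From the inner boundary to the aluminium/cast iron interface, ΣR_partial = 0.8218 K/W.
T_interface = T_in − Q·ΣR_partial = 210 °C − (217.8)(0.8218) = 31.0 °C

T = 31.0 °C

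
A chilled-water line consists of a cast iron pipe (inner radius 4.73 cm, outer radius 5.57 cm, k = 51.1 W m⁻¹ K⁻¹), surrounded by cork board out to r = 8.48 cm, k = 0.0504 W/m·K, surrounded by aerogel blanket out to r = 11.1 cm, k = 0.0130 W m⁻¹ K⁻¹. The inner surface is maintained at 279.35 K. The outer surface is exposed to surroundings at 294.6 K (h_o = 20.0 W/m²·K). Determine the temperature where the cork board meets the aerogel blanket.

Resistance network (inner→outer):
  R'_cast iron = ln(0.0557/0.0473)/(2πk) = 0.1635/(2π·51.1) = 5.091×10^-4 m·K/W
  R'_cork board = ln(0.0848/0.0557)/(2πk) = 0.4203/(2π·0.0504) = 1.327 m·K/W
  R'_aerogel blanket = ln(0.111/0.0848)/(2πk) = 0.2692/(2π·0.0130) = 3.296 m·K/W
  R'_conv,out = 1/(2πr h) = 1/(2π·0.111·20.0) = 0.07169 m·K/W
ΣR = 5.091×10^-4 + 1.327 + 3.296 + 0.07169 = 4.695 m·K/W
Q' = ΔT/ΣR = (279.35 K − 294.6 K)/4.695 = -3.248 W/m
From the inner boundary to the cork board/aerogel blanket interface, ΣR_partial = 1.328 m·K/W.
T_interface = T_in − Q'·ΣR_partial = 279.35 K − (-3.248)(1.328) = 283.7 K

T = 283.7 K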